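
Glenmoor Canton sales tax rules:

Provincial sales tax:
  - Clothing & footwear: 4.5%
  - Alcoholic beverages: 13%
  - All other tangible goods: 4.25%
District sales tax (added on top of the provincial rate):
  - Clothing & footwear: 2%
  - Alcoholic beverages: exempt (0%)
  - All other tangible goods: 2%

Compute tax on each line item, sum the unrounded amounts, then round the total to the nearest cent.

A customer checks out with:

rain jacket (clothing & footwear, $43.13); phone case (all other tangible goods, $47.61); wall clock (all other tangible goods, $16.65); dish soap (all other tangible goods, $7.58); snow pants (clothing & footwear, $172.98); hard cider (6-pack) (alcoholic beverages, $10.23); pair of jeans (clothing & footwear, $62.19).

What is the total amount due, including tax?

Rain jacket $43.13: clothing & footwear → 4.5% + 2% district = 6.5% → $2.80345
Phone case $47.61: all other tangible goods → 4.25% + 2% district = 6.25% → $2.975625
Wall clock $16.65: all other tangible goods → 4.25% + 2% district = 6.25% → $1.040625
Dish soap $7.58: all other tangible goods → 4.25% + 2% district = 6.25% → $0.47375
Snow pants $172.98: clothing & footwear → 4.5% + 2% district = 6.5% → $11.2437
Hard cider (6-pack) $10.23: alcoholic beverages → 13% + 0% district = 13% → $1.3299
Pair of jeans $62.19: clothing & footwear → 4.5% + 2% district = 6.5% → $4.04235
Subtotal = $360.37; unrounded tax = $23.9094 → $23.91; total due = $384.28

$384.28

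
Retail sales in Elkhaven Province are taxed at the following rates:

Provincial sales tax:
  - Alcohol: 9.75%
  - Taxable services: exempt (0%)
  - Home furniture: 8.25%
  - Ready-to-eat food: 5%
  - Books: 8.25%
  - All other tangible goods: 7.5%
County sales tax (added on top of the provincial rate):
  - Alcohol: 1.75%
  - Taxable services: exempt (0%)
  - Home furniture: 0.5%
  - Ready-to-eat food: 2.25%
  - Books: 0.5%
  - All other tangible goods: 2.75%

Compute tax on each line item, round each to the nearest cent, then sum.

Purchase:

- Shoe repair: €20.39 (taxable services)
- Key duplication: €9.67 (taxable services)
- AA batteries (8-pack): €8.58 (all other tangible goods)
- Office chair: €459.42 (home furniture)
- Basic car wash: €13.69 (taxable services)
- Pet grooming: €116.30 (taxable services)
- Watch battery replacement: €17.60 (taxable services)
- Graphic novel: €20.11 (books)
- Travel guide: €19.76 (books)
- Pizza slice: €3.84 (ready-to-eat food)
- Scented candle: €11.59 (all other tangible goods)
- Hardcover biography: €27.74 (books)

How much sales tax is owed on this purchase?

€48.47

Shoe repair €20.39: taxable services → 0% + 0% county = 0% → €0.00
Key duplication €9.67: taxable services → 0% + 0% county = 0% → €0.00
AA batteries (8-pack) €8.58: all other tangible goods → 7.5% + 2.75% county = 10.25% → €0.88
Office chair €459.42: home furniture → 8.25% + 0.5% county = 8.75% → €40.20
Basic car wash €13.69: taxable services → 0% + 0% county = 0% → €0.00
Pet grooming €116.30: taxable services → 0% + 0% county = 0% → €0.00
Watch battery replacement €17.60: taxable services → 0% + 0% county = 0% → €0.00
Graphic novel €20.11: books → 8.25% + 0.5% county = 8.75% → €1.76
Travel guide €19.76: books → 8.25% + 0.5% county = 8.75% → €1.73
Pizza slice €3.84: ready-to-eat food → 5% + 2.25% county = 7.25% → €0.28
Scented candle €11.59: all other tangible goods → 7.5% + 2.75% county = 10.25% → €1.19
Hardcover biography €27.74: books → 8.25% + 0.5% county = 8.75% → €2.43
Total tax = €0.88 + €40.20 + €1.76 + €1.73 + €0.28 + €1.19 + €2.43 = €48.47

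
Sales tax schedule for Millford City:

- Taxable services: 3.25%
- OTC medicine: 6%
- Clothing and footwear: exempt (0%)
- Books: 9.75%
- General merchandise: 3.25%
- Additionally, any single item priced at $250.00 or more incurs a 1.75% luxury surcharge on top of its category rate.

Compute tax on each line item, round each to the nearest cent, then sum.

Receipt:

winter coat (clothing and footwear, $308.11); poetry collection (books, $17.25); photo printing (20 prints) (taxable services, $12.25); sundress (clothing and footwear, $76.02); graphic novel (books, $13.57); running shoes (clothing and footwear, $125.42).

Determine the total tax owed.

$8.79

Winter coat $308.11: clothing and footwear → 0% + 1.75% surcharge = 1.75% → $5.39
Poetry collection $17.25: books → 9.75% → $1.68
Photo printing (20 prints) $12.25: taxable services → 3.25% → $0.40
Sundress $76.02: clothing and footwear → 0% → $0.00
Graphic novel $13.57: books → 9.75% → $1.32
Running shoes $125.42: clothing and footwear → 0% → $0.00
Total tax = $5.39 + $1.68 + $0.40 + $1.32 = $8.79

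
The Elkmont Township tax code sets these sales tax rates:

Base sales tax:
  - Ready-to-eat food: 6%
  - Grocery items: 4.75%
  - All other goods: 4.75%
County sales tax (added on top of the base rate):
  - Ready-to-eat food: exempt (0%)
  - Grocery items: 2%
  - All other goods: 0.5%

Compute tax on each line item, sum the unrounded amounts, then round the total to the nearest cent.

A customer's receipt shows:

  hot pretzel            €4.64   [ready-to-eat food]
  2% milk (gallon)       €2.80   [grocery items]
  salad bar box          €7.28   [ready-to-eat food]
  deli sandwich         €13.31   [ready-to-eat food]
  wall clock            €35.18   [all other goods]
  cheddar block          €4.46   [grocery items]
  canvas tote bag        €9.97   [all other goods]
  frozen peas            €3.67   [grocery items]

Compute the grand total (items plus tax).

Hot pretzel €4.64: ready-to-eat food → 6% + 0% county = 6% → €0.2784
2% milk (gallon) €2.80: grocery items → 4.75% + 2% county = 6.75% → €0.189
Salad bar box €7.28: ready-to-eat food → 6% + 0% county = 6% → €0.4368
Deli sandwich €13.31: ready-to-eat food → 6% + 0% county = 6% → €0.7986
Wall clock €35.18: all other goods → 4.75% + 0.5% county = 5.25% → €1.84695
Cheddar block €4.46: grocery items → 4.75% + 2% county = 6.75% → €0.30105
Canvas tote bag €9.97: all other goods → 4.75% + 0.5% county = 5.25% → €0.523425
Frozen peas €3.67: grocery items → 4.75% + 2% county = 6.75% → €0.247725
Subtotal = €81.31; unrounded tax = €4.62195 → €4.62; total due = €85.93

€85.93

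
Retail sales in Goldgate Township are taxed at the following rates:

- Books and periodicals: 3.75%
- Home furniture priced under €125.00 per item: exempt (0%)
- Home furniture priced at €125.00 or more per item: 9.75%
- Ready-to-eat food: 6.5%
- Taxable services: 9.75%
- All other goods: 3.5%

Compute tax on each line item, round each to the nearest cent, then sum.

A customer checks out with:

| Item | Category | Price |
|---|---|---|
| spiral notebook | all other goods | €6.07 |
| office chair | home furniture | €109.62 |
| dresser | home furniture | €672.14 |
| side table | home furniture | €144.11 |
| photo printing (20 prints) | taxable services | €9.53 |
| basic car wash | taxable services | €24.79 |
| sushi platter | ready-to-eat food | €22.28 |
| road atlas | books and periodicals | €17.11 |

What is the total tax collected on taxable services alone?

€3.35

Photo printing (20 prints) €9.53: taxable services → 9.75% → €0.93
Basic car wash €24.79: taxable services → 9.75% → €2.42
Tax on taxable services = €0.93 + €2.42 = €3.35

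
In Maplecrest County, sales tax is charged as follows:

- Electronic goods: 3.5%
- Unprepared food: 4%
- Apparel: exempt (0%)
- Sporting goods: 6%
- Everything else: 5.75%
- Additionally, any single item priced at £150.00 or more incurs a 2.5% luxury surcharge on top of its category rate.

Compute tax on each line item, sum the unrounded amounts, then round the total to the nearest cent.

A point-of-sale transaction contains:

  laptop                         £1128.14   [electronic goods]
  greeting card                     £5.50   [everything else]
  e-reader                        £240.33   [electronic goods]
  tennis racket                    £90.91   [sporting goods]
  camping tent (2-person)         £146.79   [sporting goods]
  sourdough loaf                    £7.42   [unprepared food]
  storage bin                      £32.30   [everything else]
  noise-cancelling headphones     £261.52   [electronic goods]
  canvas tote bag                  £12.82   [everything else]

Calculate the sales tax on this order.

£115.27

Laptop £1128.14: electronic goods → 3.5% + 2.5% surcharge = 6% → £67.6884
Greeting card £5.50: everything else → 5.75% → £0.31625
E-reader £240.33: electronic goods → 3.5% + 2.5% surcharge = 6% → £14.4198
Tennis racket £90.91: sporting goods → 6% → £5.4546
Camping tent (2-person) £146.79: sporting goods → 6% → £8.8074
Sourdough loaf £7.42: unprepared food → 4% → £0.2968
Storage bin £32.30: everything else → 5.75% → £1.85725
Noise-cancelling headphones £261.52: electronic goods → 3.5% + 2.5% surcharge = 6% → £15.6912
Canvas tote bag £12.82: everything else → 5.75% → £0.73715
Unrounded tax sum = £115.26885 → £115.27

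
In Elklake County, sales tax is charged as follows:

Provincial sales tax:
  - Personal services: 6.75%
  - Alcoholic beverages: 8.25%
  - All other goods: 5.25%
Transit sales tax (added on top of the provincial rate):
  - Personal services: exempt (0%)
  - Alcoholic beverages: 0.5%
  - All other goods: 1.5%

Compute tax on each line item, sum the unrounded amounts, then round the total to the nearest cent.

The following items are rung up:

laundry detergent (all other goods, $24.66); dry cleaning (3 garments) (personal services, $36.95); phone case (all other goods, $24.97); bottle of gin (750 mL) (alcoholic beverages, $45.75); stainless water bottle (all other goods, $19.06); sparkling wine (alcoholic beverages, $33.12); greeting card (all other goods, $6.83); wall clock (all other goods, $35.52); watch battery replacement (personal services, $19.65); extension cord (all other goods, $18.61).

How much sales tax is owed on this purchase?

$19.47

Laundry detergent $24.66: all other goods → 5.25% + 1.5% transit = 6.75% → $1.66455
Dry cleaning (3 garments) $36.95: personal services → 6.75% + 0% transit = 6.75% → $2.494125
Phone case $24.97: all other goods → 5.25% + 1.5% transit = 6.75% → $1.685475
Bottle of gin (750 mL) $45.75: alcoholic beverages → 8.25% + 0.5% transit = 8.75% → $4.003125
Stainless water bottle $19.06: all other goods → 5.25% + 1.5% transit = 6.75% → $1.28655
Sparkling wine $33.12: alcoholic beverages → 8.25% + 0.5% transit = 8.75% → $2.898
Greeting card $6.83: all other goods → 5.25% + 1.5% transit = 6.75% → $0.461025
Wall clock $35.52: all other goods → 5.25% + 1.5% transit = 6.75% → $2.3976
Watch battery replacement $19.65: personal services → 6.75% + 0% transit = 6.75% → $1.326375
Extension cord $18.61: all other goods → 5.25% + 1.5% transit = 6.75% → $1.256175
Unrounded tax sum = $19.473 → $19.47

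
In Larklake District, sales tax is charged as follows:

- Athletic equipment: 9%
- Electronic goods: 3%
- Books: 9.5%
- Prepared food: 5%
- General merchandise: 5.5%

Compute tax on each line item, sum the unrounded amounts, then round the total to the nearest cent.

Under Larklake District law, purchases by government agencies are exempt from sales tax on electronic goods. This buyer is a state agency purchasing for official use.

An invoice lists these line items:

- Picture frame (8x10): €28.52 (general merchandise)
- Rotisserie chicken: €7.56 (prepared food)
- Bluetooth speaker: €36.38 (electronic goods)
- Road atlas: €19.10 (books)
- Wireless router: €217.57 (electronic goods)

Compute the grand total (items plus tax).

€312.89

Picture frame (8x10) €28.52: general merchandise → 5.5% → €1.5686
Rotisserie chicken €7.56: prepared food → 5% → €0.378
Bluetooth speaker €36.38: electronic goods, buyer-exempt → 0% → €0.00
Road atlas €19.10: books → 9.5% → €1.8145
Wireless router €217.57: electronic goods, buyer-exempt → 0% → €0.00
Subtotal = €309.13; unrounded tax = €3.7611 → €3.76; total due = €312.89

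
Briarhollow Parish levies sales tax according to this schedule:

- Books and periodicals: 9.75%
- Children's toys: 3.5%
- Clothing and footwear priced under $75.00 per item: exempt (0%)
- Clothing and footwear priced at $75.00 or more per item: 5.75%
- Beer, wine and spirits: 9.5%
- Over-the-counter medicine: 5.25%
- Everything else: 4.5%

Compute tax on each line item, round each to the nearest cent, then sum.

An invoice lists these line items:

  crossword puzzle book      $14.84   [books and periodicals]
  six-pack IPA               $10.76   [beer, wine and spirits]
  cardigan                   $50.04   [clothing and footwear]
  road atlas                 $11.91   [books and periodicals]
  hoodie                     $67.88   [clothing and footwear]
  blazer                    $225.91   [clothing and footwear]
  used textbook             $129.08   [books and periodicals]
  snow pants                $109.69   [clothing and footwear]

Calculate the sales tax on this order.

$35.52

Crossword puzzle book $14.84: books and periodicals → 9.75% → $1.45
Six-pack IPA $10.76: beer, wine and spirits → 9.5% → $1.02
Cardigan $50.04: clothing and footwear, under $75.00 → 0% → $0.00
Road atlas $11.91: books and periodicals → 9.75% → $1.16
Hoodie $67.88: clothing and footwear, under $75.00 → 0% → $0.00
Blazer $225.91: clothing and footwear, $75.00 or more → 5.75% → $12.99
Used textbook $129.08: books and periodicals → 9.75% → $12.59
Snow pants $109.69: clothing and footwear, $75.00 or more → 5.75% → $6.31
Total tax = $1.45 + $1.02 + $1.16 + $12.99 + $12.59 + $6.31 = $35.52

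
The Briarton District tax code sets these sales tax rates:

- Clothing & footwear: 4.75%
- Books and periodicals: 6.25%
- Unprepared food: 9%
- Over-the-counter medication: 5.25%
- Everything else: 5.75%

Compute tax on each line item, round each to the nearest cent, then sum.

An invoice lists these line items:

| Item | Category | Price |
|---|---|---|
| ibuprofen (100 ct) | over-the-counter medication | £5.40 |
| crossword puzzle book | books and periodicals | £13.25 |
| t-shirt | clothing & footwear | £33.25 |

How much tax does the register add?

£2.69

Ibuprofen (100 ct) £5.40: over-the-counter medication → 5.25% → £0.28
Crossword puzzle book £13.25: books and periodicals → 6.25% → £0.83
T-shirt £33.25: clothing & footwear → 4.75% → £1.58
Total tax = £0.28 + £0.83 + £1.58 = £2.69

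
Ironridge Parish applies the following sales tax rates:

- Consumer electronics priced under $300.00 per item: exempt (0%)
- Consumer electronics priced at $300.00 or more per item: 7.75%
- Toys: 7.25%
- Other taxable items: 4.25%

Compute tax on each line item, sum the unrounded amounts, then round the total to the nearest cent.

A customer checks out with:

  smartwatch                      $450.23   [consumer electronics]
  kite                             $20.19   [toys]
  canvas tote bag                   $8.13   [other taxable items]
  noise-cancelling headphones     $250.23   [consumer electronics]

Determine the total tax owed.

$36.70

Smartwatch $450.23: consumer electronics, $300.00 or more → 7.75% → $34.892825
Kite $20.19: toys → 7.25% → $1.463775
Canvas tote bag $8.13: other taxable items → 4.25% → $0.345525
Noise-cancelling headphones $250.23: consumer electronics, under $300.00 → 0% → $0.00
Unrounded tax sum = $36.702125 → $36.70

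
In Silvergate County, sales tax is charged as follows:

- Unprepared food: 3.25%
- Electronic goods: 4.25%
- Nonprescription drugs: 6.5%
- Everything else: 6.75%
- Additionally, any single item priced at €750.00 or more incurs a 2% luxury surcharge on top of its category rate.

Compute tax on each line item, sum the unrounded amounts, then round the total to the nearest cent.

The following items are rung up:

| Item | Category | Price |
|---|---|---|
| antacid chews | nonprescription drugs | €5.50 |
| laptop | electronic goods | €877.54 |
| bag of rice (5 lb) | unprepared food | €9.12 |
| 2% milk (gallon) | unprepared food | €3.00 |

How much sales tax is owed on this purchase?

€55.60

Antacid chews €5.50: nonprescription drugs → 6.5% → €0.3575
Laptop €877.54: electronic goods → 4.25% + 2% surcharge = 6.25% → €54.84625
Bag of rice (5 lb) €9.12: unprepared food → 3.25% → €0.2964
2% milk (gallon) €3.00: unprepared food → 3.25% → €0.0975
Unrounded tax sum = €55.59765 → €55.60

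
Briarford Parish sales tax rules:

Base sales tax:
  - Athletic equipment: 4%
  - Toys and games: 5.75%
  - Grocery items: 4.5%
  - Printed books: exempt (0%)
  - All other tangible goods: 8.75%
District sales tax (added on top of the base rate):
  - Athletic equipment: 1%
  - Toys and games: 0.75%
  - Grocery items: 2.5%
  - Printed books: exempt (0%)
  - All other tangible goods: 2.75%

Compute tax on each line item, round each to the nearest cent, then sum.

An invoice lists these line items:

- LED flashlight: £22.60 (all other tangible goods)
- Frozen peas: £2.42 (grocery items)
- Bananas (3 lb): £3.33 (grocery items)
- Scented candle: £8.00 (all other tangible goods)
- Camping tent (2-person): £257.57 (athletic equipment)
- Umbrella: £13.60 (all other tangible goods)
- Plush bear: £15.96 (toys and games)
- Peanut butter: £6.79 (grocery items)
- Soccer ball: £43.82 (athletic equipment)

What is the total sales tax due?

LED flashlight £22.60: all other tangible goods → 8.75% + 2.75% district = 11.5% → £2.60
Frozen peas £2.42: grocery items → 4.5% + 2.5% district = 7% → £0.17
Bananas (3 lb) £3.33: grocery items → 4.5% + 2.5% district = 7% → £0.23
Scented candle £8.00: all other tangible goods → 8.75% + 2.75% district = 11.5% → £0.92
Camping tent (2-person) £257.57: athletic equipment → 4% + 1% district = 5% → £12.88
Umbrella £13.60: all other tangible goods → 8.75% + 2.75% district = 11.5% → £1.56
Plush bear £15.96: toys and games → 5.75% + 0.75% district = 6.5% → £1.04
Peanut butter £6.79: grocery items → 4.5% + 2.5% district = 7% → £0.48
Soccer ball £43.82: athletic equipment → 4% + 1% district = 5% → £2.19
Total tax = £2.60 + £0.17 + £0.23 + £0.92 + £12.88 + £1.56 + £1.04 + £0.48 + £2.19 = £22.07

£22.07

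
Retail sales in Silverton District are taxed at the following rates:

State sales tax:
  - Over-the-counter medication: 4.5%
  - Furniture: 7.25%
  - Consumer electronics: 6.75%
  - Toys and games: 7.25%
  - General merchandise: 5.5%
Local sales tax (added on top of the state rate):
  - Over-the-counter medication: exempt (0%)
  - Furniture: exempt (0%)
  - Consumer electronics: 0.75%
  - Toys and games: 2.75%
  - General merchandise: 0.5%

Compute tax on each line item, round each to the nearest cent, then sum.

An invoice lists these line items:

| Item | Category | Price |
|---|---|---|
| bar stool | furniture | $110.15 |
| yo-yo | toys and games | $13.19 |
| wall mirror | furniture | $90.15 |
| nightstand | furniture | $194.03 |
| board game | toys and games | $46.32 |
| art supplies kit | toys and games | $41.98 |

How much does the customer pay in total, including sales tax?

$534.57

Bar stool $110.15: furniture → 7.25% + 0% local = 7.25% → $7.99
Yo-yo $13.19: toys and games → 7.25% + 2.75% local = 10% → $1.32
Wall mirror $90.15: furniture → 7.25% + 0% local = 7.25% → $6.54
Nightstand $194.03: furniture → 7.25% + 0% local = 7.25% → $14.07
Board game $46.32: toys and games → 7.25% + 2.75% local = 10% → $4.63
Art supplies kit $41.98: toys and games → 7.25% + 2.75% local = 10% → $4.20
Subtotal = $495.82; tax = $38.75; total due = $534.57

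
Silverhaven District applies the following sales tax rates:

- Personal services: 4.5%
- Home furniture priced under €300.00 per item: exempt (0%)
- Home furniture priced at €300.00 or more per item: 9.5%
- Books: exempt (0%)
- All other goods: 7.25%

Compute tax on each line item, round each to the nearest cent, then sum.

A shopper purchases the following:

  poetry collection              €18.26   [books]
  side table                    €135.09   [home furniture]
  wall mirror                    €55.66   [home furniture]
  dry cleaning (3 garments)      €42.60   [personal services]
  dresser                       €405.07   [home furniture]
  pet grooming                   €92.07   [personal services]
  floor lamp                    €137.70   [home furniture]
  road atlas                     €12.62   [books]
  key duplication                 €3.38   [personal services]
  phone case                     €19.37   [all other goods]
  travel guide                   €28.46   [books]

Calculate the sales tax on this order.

€46.09

Poetry collection €18.26: books → 0% → €0.00
Side table €135.09: home furniture, under €300.00 → 0% → €0.00
Wall mirror €55.66: home furniture, under €300.00 → 0% → €0.00
Dry cleaning (3 garments) €42.60: personal services → 4.5% → €1.92
Dresser €405.07: home furniture, €300.00 or more → 9.5% → €38.48
Pet grooming €92.07: personal services → 4.5% → €4.14
Floor lamp €137.70: home furniture, under €300.00 → 0% → €0.00
Road atlas €12.62: books → 0% → €0.00
Key duplication €3.38: personal services → 4.5% → €0.15
Phone case €19.37: all other goods → 7.25% → €1.40
Travel guide €28.46: books → 0% → €0.00
Total tax = €1.92 + €38.48 + €4.14 + €0.15 + €1.40 = €46.09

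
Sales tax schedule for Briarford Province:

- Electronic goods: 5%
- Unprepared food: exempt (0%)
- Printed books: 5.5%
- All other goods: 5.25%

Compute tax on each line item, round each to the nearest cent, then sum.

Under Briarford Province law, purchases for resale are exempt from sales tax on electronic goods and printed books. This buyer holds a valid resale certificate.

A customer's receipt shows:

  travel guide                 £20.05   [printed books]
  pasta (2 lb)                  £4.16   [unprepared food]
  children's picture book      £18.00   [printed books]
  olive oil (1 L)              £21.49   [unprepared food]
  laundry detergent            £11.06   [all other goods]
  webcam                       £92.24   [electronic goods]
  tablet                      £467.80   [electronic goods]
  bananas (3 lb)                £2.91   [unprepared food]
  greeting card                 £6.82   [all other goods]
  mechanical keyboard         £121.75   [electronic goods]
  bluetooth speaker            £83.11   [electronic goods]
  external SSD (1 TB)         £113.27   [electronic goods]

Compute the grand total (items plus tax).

£963.60

Travel guide £20.05: printed books, buyer-exempt → 0% → £0.00
Pasta (2 lb) £4.16: unprepared food → 0% → £0.00
Children's picture book £18.00: printed books, buyer-exempt → 0% → £0.00
Olive oil (1 L) £21.49: unprepared food → 0% → £0.00
Laundry detergent £11.06: all other goods → 5.25% → £0.58
Webcam £92.24: electronic goods, buyer-exempt → 0% → £0.00
Tablet £467.80: electronic goods, buyer-exempt → 0% → £0.00
Bananas (3 lb) £2.91: unprepared food → 0% → £0.00
Greeting card £6.82: all other goods → 5.25% → £0.36
Mechanical keyboard £121.75: electronic goods, buyer-exempt → 0% → £0.00
Bluetooth speaker £83.11: electronic goods, buyer-exempt → 0% → £0.00
External SSD (1 TB) £113.27: electronic goods, buyer-exempt → 0% → £0.00
Subtotal = £962.66; tax = £0.94; total due = £963.60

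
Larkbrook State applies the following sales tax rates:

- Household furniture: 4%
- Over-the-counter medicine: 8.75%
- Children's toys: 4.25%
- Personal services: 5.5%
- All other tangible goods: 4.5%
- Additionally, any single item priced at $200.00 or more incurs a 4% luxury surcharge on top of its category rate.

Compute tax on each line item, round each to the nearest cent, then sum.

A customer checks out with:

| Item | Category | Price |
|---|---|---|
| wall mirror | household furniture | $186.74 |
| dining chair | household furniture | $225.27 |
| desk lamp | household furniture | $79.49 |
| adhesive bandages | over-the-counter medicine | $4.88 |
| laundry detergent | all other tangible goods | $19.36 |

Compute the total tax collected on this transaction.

$29.97

Wall mirror $186.74: household furniture → 4% → $7.47
Dining chair $225.27: household furniture → 4% + 4% surcharge = 8% → $18.02
Desk lamp $79.49: household furniture → 4% → $3.18
Adhesive bandages $4.88: over-the-counter medicine → 8.75% → $0.43
Laundry detergent $19.36: all other tangible goods → 4.5% → $0.87
Total tax = $7.47 + $18.02 + $3.18 + $0.43 + $0.87 = $29.97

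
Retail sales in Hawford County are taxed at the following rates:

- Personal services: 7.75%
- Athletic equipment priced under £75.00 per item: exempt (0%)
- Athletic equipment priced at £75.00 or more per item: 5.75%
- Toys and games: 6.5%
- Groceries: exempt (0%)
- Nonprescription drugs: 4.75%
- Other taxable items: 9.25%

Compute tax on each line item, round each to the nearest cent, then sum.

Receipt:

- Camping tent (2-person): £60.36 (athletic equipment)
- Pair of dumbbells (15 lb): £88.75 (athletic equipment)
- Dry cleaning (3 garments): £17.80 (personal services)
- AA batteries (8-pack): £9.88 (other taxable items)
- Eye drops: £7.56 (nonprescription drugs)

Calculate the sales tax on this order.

£7.75

Camping tent (2-person) £60.36: athletic equipment, under £75.00 → 0% → £0.00
Pair of dumbbells (15 lb) £88.75: athletic equipment, £75.00 or more → 5.75% → £5.10
Dry cleaning (3 garments) £17.80: personal services → 7.75% → £1.38
AA batteries (8-pack) £9.88: other taxable items → 9.25% → £0.91
Eye drops £7.56: nonprescription drugs → 4.75% → £0.36
Total tax = £5.10 + £1.38 + £0.91 + £0.36 = £7.75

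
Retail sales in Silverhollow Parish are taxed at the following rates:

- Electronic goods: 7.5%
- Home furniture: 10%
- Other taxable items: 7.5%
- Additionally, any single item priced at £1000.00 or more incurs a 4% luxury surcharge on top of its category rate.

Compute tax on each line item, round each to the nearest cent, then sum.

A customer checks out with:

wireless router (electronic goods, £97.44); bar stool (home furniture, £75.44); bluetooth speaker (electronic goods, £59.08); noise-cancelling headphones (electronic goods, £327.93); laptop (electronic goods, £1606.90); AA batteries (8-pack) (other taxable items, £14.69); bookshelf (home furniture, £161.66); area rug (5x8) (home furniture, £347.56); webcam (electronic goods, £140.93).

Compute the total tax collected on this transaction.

£291.26

Wireless router £97.44: electronic goods → 7.5% → £7.31
Bar stool £75.44: home furniture → 10% → £7.54
Bluetooth speaker £59.08: electronic goods → 7.5% → £4.43
Noise-cancelling headphones £327.93: electronic goods → 7.5% → £24.59
Laptop £1606.90: electronic goods → 7.5% + 4% surcharge = 11.5% → £184.79
AA batteries (8-pack) £14.69: other taxable items → 7.5% → £1.10
Bookshelf £161.66: home furniture → 10% → £16.17
Area rug (5x8) £347.56: home furniture → 10% → £34.76
Webcam £140.93: electronic goods → 7.5% → £10.57
Total tax = £7.31 + £7.54 + £4.43 + £24.59 + £184.79 + £1.10 + £16.17 + £34.76 + £10.57 = £291.26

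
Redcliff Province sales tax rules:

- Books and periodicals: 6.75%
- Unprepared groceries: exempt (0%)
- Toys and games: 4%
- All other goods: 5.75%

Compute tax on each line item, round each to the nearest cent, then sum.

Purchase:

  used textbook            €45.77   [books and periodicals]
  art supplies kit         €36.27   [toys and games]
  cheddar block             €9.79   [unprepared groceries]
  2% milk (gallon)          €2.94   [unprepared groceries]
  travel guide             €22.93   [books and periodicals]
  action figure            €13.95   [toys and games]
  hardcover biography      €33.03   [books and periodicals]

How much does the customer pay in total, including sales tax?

€173.56

Used textbook €45.77: books and periodicals → 6.75% → €3.09
Art supplies kit €36.27: toys and games → 4% → €1.45
Cheddar block €9.79: unprepared groceries → 0% → €0.00
2% milk (gallon) €2.94: unprepared groceries → 0% → €0.00
Travel guide €22.93: books and periodicals → 6.75% → €1.55
Action figure €13.95: toys and games → 4% → €0.56
Hardcover biography €33.03: books and periodicals → 6.75% → €2.23
Subtotal = €164.68; tax = €8.88; total due = €173.56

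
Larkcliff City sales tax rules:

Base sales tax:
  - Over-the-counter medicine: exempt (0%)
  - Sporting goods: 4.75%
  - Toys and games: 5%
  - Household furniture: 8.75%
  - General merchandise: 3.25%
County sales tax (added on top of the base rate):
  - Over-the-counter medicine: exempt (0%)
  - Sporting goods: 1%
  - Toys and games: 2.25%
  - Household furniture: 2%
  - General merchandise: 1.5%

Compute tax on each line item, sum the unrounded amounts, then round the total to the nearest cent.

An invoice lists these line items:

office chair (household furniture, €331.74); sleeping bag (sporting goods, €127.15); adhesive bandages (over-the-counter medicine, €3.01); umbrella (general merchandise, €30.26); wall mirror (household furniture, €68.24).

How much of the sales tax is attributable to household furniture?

€43.00

Office chair €331.74: household furniture → 8.75% + 2% county = 10.75% → €35.66205
Wall mirror €68.24: household furniture → 8.75% + 2% county = 10.75% → €7.3358
Tax on household furniture: unrounded sum = €42.99785 → €43.00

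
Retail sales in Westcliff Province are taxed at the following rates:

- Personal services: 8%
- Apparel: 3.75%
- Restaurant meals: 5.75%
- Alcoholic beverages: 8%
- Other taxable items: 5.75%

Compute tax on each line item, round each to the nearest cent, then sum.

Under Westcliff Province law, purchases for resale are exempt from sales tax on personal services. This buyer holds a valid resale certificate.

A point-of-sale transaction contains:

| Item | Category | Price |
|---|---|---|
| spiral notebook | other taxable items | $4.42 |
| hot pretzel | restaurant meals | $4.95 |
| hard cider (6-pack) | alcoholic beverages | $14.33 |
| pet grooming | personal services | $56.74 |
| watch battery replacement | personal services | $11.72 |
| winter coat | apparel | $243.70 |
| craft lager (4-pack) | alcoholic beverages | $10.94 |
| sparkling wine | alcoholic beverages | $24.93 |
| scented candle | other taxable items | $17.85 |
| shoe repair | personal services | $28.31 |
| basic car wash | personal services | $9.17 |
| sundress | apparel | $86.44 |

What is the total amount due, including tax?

$531.46

Spiral notebook $4.42: other taxable items → 5.75% → $0.25
Hot pretzel $4.95: restaurant meals → 5.75% → $0.28
Hard cider (6-pack) $14.33: alcoholic beverages → 8% → $1.15
Pet grooming $56.74: personal services, buyer-exempt → 0% → $0.00
Watch battery replacement $11.72: personal services, buyer-exempt → 0% → $0.00
Winter coat $243.70: apparel → 3.75% → $9.14
Craft lager (4-pack) $10.94: alcoholic beverages → 8% → $0.88
Sparkling wine $24.93: alcoholic beverages → 8% → $1.99
Scented candle $17.85: other taxable items → 5.75% → $1.03
Shoe repair $28.31: personal services, buyer-exempt → 0% → $0.00
Basic car wash $9.17: personal services, buyer-exempt → 0% → $0.00
Sundress $86.44: apparel → 3.75% → $3.24
Subtotal = $513.50; tax = $17.96; total due = $531.46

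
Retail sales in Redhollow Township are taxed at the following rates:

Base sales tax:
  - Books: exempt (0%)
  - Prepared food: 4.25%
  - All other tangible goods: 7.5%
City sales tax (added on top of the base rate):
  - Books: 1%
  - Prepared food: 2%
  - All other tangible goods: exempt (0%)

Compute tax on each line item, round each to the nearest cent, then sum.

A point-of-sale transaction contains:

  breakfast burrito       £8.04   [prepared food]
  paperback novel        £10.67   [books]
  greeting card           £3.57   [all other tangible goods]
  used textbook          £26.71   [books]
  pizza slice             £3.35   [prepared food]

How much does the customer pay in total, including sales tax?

£53.70

Breakfast burrito £8.04: prepared food → 4.25% + 2% city = 6.25% → £0.50
Paperback novel £10.67: books → 0% + 1% city = 1% → £0.11
Greeting card £3.57: all other tangible goods → 7.5% + 0% city = 7.5% → £0.27
Used textbook £26.71: books → 0% + 1% city = 1% → £0.27
Pizza slice £3.35: prepared food → 4.25% + 2% city = 6.25% → £0.21
Subtotal = £52.34; tax = £1.36; total due = £53.70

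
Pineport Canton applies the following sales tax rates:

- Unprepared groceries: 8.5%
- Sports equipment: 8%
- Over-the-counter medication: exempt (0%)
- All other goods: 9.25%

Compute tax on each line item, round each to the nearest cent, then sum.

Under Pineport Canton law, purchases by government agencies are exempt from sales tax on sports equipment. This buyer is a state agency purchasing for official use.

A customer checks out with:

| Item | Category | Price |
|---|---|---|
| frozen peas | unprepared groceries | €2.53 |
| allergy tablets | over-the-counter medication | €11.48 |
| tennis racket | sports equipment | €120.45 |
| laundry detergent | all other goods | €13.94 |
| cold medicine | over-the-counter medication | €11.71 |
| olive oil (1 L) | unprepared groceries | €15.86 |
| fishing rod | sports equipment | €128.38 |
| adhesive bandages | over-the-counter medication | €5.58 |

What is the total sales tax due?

Frozen peas €2.53: unprepared groceries → 8.5% → €0.22
Allergy tablets €11.48: over-the-counter medication → 0% → €0.00
Tennis racket €120.45: sports equipment, buyer-exempt → 0% → €0.00
Laundry detergent €13.94: all other goods → 9.25% → €1.29
Cold medicine €11.71: over-the-counter medication → 0% → €0.00
Olive oil (1 L) €15.86: unprepared groceries → 8.5% → €1.35
Fishing rod €128.38: sports equipment, buyer-exempt → 0% → €0.00
Adhesive bandages €5.58: over-the-counter medication → 0% → €0.00
Total tax = €0.22 + €1.29 + €1.35 = €2.86

€2.86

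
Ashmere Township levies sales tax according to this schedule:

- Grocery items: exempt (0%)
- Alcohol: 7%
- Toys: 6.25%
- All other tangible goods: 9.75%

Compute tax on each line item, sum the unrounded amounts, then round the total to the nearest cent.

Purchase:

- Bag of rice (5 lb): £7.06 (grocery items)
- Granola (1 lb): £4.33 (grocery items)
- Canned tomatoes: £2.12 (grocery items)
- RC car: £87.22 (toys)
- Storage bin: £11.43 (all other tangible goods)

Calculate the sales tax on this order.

£6.57

Bag of rice (5 lb) £7.06: grocery items → 0% → £0.00
Granola (1 lb) £4.33: grocery items → 0% → £0.00
Canned tomatoes £2.12: grocery items → 0% → £0.00
RC car £87.22: toys → 6.25% → £5.45125
Storage bin £11.43: all other tangible goods → 9.75% → £1.114425
Unrounded tax sum = £6.565675 → £6.57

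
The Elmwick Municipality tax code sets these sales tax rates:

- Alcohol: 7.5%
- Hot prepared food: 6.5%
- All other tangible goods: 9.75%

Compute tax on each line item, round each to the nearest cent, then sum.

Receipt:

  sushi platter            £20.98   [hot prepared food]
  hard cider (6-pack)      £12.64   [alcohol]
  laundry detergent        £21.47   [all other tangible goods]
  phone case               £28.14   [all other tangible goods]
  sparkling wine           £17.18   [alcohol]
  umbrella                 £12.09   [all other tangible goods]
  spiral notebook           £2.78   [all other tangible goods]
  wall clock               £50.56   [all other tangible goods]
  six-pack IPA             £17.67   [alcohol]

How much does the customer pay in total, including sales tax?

£199.65

Sushi platter £20.98: hot prepared food → 6.5% → £1.36
Hard cider (6-pack) £12.64: alcohol → 7.5% → £0.95
Laundry detergent £21.47: all other tangible goods → 9.75% → £2.09
Phone case £28.14: all other tangible goods → 9.75% → £2.74
Sparkling wine £17.18: alcohol → 7.5% → £1.29
Umbrella £12.09: all other tangible goods → 9.75% → £1.18
Spiral notebook £2.78: all other tangible goods → 9.75% → £0.27
Wall clock £50.56: all other tangible goods → 9.75% → £4.93
Six-pack IPA £17.67: alcohol → 7.5% → £1.33
Subtotal = £183.51; tax = £16.14; total due = £199.65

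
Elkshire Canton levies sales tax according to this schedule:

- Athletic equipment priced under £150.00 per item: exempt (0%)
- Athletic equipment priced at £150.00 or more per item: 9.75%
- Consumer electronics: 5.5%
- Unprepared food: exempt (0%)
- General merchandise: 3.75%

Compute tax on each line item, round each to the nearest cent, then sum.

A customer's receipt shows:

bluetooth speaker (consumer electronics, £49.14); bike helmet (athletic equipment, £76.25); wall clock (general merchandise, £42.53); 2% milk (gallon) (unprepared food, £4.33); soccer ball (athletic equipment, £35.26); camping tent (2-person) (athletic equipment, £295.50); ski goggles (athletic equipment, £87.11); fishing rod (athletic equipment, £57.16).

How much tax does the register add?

£33.10

Bluetooth speaker £49.14: consumer electronics → 5.5% → £2.70
Bike helmet £76.25: athletic equipment, under £150.00 → 0% → £0.00
Wall clock £42.53: general merchandise → 3.75% → £1.59
2% milk (gallon) £4.33: unprepared food → 0% → £0.00
Soccer ball £35.26: athletic equipment, under £150.00 → 0% → £0.00
Camping tent (2-person) £295.50: athletic equipment, £150.00 or more → 9.75% → £28.81
Ski goggles £87.11: athletic equipment, under £150.00 → 0% → £0.00
Fishing rod £57.16: athletic equipment, under £150.00 → 0% → £0.00
Total tax = £2.70 + £1.59 + £28.81 = £33.10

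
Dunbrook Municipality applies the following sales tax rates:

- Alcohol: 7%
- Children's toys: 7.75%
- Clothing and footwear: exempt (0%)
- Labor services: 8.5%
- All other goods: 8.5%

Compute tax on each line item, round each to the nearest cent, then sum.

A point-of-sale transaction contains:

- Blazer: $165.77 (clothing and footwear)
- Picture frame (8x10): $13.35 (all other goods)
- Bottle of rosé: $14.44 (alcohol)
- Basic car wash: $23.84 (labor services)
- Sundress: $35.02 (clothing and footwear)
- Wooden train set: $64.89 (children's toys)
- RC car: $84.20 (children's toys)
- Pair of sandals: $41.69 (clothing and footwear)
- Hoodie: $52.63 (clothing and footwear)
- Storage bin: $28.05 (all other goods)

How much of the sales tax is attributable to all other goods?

Picture frame (8x10) $13.35: all other goods → 8.5% → $1.13
Storage bin $28.05: all other goods → 8.5% → $2.38
Tax on all other goods = $1.13 + $2.38 = $3.51

$3.51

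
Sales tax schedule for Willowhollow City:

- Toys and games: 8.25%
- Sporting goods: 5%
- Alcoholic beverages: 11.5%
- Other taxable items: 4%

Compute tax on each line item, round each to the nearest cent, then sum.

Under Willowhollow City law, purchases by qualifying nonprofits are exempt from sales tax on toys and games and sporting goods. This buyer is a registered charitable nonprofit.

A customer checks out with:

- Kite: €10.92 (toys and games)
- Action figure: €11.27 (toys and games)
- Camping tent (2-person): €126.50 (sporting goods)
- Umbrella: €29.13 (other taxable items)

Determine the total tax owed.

Kite €10.92: toys and games, buyer-exempt → 0% → €0.00
Action figure €11.27: toys and games, buyer-exempt → 0% → €0.00
Camping tent (2-person) €126.50: sporting goods, buyer-exempt → 0% → €0.00
Umbrella €29.13: other taxable items → 4% → €1.17
Total tax = €1.17

€1.17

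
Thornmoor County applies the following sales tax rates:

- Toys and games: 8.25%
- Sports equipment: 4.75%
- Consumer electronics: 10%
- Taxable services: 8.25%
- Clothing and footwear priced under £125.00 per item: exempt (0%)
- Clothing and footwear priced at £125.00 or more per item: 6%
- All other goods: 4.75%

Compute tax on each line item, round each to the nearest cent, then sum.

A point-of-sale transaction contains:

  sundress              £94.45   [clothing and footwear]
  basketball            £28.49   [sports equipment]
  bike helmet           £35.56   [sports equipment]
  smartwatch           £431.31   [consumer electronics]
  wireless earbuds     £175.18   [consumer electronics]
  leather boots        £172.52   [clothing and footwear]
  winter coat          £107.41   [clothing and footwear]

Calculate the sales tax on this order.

Sundress £94.45: clothing and footwear, under £125.00 → 0% → £0.00
Basketball £28.49: sports equipment → 4.75% → £1.35
Bike helmet £35.56: sports equipment → 4.75% → £1.69
Smartwatch £431.31: consumer electronics → 10% → £43.13
Wireless earbuds £175.18: consumer electronics → 10% → £17.52
Leather boots £172.52: clothing and footwear, £125.00 or more → 6% → £10.35
Winter coat £107.41: clothing and footwear, under £125.00 → 0% → £0.00
Total tax = £1.35 + £1.69 + £43.13 + £17.52 + £10.35 = £74.04

£74.04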